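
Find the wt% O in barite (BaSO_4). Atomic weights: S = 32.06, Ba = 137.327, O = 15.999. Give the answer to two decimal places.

M(BaSO_4) = 233.383 g/mol.
O contributes 4 × 15.999 = 63.996 g per mole.
63.996/233.383 = 0.2742 → 27.42%.

27.42 weight percent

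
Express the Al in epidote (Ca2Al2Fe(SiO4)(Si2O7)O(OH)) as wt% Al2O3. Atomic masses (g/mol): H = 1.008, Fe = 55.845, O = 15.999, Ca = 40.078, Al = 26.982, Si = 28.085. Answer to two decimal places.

21.10 wt%

M(Ca2Al2Fe(SiO4)(Si2O7)O(OH)) = 483.215 g/mol; M(Al2O3) = 101.961 g/mol.
Moles Al2O3 per formula unit = 2 Al ÷ 2 = 1.0000.
Al2O3 fraction = (1.0000 × 101.961) / 483.215 = 101.961/483.215 = 0.2110.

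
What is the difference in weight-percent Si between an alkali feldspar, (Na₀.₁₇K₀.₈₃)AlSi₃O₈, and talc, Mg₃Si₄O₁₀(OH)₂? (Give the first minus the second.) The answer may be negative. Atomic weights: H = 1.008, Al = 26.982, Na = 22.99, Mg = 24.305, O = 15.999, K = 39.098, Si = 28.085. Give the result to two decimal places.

0.95 percentage points

M((Na₀.₁₇K₀.₈₃)AlSi₃O₈) = 275.589 g/mol, so wt% Si = 84.255/275.589 × 100 = 30.57%.
M(Mg₃Si₄O₁₀(OH)₂) = 379.259 g/mol, so wt% Si = 112.340/379.259 × 100 = 29.62%.
30.57 − 29.62 = 0.95 pp.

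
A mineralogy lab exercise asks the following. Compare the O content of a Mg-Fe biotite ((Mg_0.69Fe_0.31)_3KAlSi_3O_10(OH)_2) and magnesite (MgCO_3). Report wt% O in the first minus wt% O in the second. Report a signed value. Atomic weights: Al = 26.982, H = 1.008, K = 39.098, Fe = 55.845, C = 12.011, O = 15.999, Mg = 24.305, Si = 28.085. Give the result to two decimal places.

-13.94 percentage points

M((Mg_0.69Fe_0.31)_3KAlSi_3O_10(OH)_2) = 446.586 g/mol, so wt% O = 191.988/446.586 × 100 = 42.99%.
M(MgCO_3) = 84.313 g/mol, so wt% O = 47.997/84.313 × 100 = 56.93%.
42.99 − 56.93 = -13.94 pp.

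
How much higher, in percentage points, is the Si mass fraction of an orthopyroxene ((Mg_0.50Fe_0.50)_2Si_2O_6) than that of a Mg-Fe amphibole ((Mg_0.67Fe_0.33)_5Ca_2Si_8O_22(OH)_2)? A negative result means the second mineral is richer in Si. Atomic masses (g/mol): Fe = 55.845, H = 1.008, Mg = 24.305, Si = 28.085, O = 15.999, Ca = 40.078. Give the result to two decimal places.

First mineral: 56.170 g Si in 232.314 g formula = 24.18 wt% Si.
Second mineral: 224.680 g Si in 864.394 g formula = 25.99 wt% Si.
24.18% − 25.99% gives a difference of -1.81 percentage points.

-1.81 percentage points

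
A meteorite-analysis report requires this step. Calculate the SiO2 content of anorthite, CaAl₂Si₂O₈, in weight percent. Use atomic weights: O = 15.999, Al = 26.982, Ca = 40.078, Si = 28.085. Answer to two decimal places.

43.19 wt%

Formula mass = 278.204 g/mol.
2 Si → 2.0000 mol SiO2 per formula unit; M(SiO2) = 60.083, so SiO2 mass = 120.166 g.
120.166/278.204 × 100 = 43.19 wt%.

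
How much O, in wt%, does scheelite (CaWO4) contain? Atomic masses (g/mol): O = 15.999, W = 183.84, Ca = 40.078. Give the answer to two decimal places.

Molar mass of CaWO4: 1*40.078 + 1*183.84 + 4*15.999 = 287.914 g/mol.
Mass of O per formula unit: 4 × 15.999 = 63.996 g.
Weight fraction O = 63.996 / 287.914 = 0.2223.

22.23 wt%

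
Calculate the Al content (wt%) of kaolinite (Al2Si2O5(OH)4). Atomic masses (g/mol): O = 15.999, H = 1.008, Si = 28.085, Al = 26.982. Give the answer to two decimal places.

20.90 wt%

Formula mass = 2*26.982 + 2*28.085 + 9*15.999 + 4*1.008 = 258.157 g/mol, of which 53.964 g is Al.
So Al makes up 53.964/258.157 = 0.2090 of the mass, i.e. 20.90%.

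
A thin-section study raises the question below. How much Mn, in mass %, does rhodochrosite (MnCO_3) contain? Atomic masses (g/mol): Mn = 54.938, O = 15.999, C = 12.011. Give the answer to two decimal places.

Molar mass of MnCO_3: 1*54.938 + 1*12.011 + 3*15.999 = 114.946 g/mol.
Mass of Mn per formula unit: 1 × 54.938 = 54.938 g.
Weight fraction Mn = 54.938 / 114.946 = 0.4779.

47.79 mass %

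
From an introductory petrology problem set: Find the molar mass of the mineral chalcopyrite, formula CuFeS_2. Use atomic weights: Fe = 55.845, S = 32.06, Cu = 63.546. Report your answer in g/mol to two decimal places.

Cu: 1 × 63.546 = 63.5460
Fe: 1 × 55.845 = 55.8450
S: 2 × 32.06 = 64.1200
Summing the contributions gives the formula mass.

183.51 g/mol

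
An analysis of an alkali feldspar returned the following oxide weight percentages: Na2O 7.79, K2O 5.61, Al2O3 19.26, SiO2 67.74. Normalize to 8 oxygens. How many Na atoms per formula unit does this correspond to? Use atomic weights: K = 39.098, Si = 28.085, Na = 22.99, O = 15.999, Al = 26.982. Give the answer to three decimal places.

0.669 Na apfu

Na2O (M=61.979): mol = 0.12569; Na = 0.25138, O = 0.12569.
K2O (M=94.195): mol = 0.05956; K = 0.11912, O = 0.05956.
Al2O3 (M=101.961): mol = 0.18890; Al = 0.37780, O = 0.56670.
SiO2 (M=60.083): mol = 1.12744; Si = 1.12744, O = 2.25488.
ΣO = 3.00683; factor = 8/ΣO = 2.66061.
Na apfu = 0.25138 × 2.66061 = 0.669.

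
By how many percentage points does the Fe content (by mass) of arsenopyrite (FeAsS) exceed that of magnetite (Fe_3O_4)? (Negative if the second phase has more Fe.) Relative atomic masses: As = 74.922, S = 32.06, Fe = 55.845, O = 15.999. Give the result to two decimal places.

First mineral: 55.845 g Fe in 162.827 g formula = 34.30 wt% Fe.
Second mineral: 167.535 g Fe in 231.531 g formula = 72.36 wt% Fe.
34.30% − 72.36% gives a difference of -38.06 percentage points.

-38.06 percentage points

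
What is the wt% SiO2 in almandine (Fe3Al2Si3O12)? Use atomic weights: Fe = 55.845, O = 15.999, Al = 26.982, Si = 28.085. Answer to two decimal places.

36.21 wt%

Molar mass of Fe3Al2Si3O12 = 3×55.845 + 2×26.982 + 3×28.085 + 12×15.999 = 497.742 g/mol.
Each formula unit contains 3 Si, equivalent to 3/1 = 3.0000 mol SiO2.
M(SiO2) = 1×28.085 + 2×15.999 = 60.083 g/mol.
Mass of SiO2 per formula unit = 3.0000 × 60.083 = 180.249 g.
SiO2 wt% = 180.249 / 497.742 × 100 = 36.21%.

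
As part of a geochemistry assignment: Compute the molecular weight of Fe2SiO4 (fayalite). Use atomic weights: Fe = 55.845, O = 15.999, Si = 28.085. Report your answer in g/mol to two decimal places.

203.77 g/mol

The formula mass is the sum 2·55.845 + 1·28.085 + 4·15.999.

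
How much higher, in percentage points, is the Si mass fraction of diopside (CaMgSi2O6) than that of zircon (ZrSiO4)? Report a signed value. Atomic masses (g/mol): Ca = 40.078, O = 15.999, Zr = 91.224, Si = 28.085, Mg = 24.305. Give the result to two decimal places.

First mineral: 56.170 g Si in 216.547 g formula = 25.94 wt% Si.
Second mineral: 28.085 g Si in 183.305 g formula = 15.32 wt% Si.
25.94% − 15.32% gives a difference of 10.62 percentage points.

10.62 percentage points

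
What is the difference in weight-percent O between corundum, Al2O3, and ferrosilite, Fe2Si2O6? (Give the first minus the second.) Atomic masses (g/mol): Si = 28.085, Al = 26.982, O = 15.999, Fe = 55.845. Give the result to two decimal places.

10.69 percentage points

O in Al2O3: molar mass 101.961 g/mol; 3×15.999 = 47.997 g → 47.07 wt%.
O in Fe2Si2O6: molar mass 263.854 g/mol; 6×15.999 = 95.994 g → 36.38 wt%.
Difference = 47.07 − 36.38 = 10.69 percentage points.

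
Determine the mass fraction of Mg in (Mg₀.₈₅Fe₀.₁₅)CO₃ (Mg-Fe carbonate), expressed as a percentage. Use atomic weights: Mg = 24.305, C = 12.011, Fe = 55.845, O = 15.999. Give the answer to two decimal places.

Molar mass of (Mg₀.₈₅Fe₀.₁₅)CO₃: 0.85×24.305 + 0.15×55.845 + 1×12.011 + 3×15.999 = 89.044 g/mol.
Mass of Mg per formula unit: 0.85 × 24.305 = 20.659 g.
Weight fraction Mg = 20.659 / 89.044 = 0.2320.

23.20 mass %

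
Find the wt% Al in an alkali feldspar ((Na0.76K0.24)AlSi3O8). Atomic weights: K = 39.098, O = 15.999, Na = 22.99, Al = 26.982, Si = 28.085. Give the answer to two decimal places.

10.14 wt%

M((Na0.76K0.24)AlSi3O8) = 266.085 g/mol.
Al contributes 1 × 26.982 = 26.982 g per mole.
26.982/266.085 = 0.1014 → 10.14%.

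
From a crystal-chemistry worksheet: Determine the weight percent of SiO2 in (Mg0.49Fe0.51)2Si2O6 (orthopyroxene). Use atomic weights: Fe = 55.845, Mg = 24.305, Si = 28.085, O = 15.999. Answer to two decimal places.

51.59 wt%

Molar mass of (Mg0.49Fe0.51)2Si2O6 = 0.98*24.305 + 1.02*55.845 + 2*28.085 + 6*15.999 = 232.945 g/mol.
Each formula unit contains 2 Si, equivalent to 2/1 = 2.0000 mol SiO2.
M(SiO2) = 1×28.085 + 2×15.999 = 60.083 g/mol.
Mass of SiO2 per formula unit = 2.0000 × 60.083 = 120.166 g.
SiO2 wt% = 120.166 / 232.945 × 100 = 51.59%.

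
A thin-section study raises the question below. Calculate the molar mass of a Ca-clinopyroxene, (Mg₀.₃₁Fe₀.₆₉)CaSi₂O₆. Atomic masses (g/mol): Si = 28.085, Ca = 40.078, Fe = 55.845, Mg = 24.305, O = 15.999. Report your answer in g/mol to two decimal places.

The formula mass is the sum 0.31*24.305 + 0.69*55.845 + 1*40.078 + 2*28.085 + 6*15.999.

238.31 g/mol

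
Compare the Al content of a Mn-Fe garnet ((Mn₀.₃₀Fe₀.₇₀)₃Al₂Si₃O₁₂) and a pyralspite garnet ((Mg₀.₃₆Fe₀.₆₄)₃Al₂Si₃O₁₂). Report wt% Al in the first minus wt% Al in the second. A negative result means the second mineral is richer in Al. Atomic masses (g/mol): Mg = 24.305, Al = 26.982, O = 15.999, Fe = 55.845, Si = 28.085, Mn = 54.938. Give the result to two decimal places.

First mineral: 53.964 g Al in 496.926 g formula = 10.86 wt% Al.
Second mineral: 53.964 g Al in 463.679 g formula = 11.64 wt% Al.
10.86% − 11.64% gives a difference of -0.78 percentage points.

-0.78 percentage points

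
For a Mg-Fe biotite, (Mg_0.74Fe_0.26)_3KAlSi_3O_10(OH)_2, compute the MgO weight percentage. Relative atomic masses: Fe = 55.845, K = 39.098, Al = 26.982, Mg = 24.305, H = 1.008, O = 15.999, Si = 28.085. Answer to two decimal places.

Formula mass = 441.855 g/mol.
2.22 Mg → 2.2200 mol MgO per formula unit; M(MgO) = 40.304, so MgO mass = 89.475 g.
89.475/441.855 × 100 = 20.25 wt%.

20.25 wt%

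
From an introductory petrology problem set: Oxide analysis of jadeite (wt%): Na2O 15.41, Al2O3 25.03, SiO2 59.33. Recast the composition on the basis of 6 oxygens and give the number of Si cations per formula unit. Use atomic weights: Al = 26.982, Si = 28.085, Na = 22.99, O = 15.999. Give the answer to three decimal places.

15.41 wt% Na2O ÷ 61.979 g/mol = 0.24863 mol, giving 0.49726 Na and 0.24863 O.
25.03 wt% Al2O3 ÷ 101.961 g/mol = 0.24549 mol, giving 0.49098 Al and 0.73647 O.
59.33 wt% SiO2 ÷ 60.083 g/mol = 0.98747 mol, giving 0.98747 Si and 1.97494 O.
Oxygen sums to 2.96004; scaling by 6/2.96004 = 2.02700 puts the formula on 6 O.
Si: 0.98747 × 2.02700 = 2.002 atoms per formula unit.

2.002 Si apfu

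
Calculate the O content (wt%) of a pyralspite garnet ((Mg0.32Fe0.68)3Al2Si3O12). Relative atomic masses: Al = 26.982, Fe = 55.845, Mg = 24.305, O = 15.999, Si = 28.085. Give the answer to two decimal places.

Molar mass of (Mg0.32Fe0.68)3Al2Si3O12: 0.96×24.305 + 2.04×55.845 + 2×26.982 + 3×28.085 + 12×15.999 = 467.464 g/mol.
Mass of O per formula unit: 12 × 15.999 = 191.988 g.
Weight fraction O = 191.988 / 467.464 = 0.4107.

41.07 wt%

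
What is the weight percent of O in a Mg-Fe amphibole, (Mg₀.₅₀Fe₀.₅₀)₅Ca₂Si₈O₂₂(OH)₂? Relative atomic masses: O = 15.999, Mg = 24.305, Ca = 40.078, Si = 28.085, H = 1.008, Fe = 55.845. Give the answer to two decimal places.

Molar mass of (Mg₀.₅₀Fe₀.₅₀)₅Ca₂Si₈O₂₂(OH)₂: 2.50*24.305 + 2.50*55.845 + 2*40.078 + 8*28.085 + 24*15.999 + 2*1.008 = 891.203 g/mol.
Mass of O per formula unit: 24 × 15.999 = 383.976 g.
Weight fraction O = 383.976 / 891.203 = 0.4309.

43.09 wt%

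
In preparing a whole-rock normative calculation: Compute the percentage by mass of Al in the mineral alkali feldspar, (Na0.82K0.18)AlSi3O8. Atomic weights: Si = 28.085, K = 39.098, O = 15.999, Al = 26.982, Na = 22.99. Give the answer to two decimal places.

10.18 weight percent

Formula mass = 0.82*22.99 + 0.18*39.098 + 1*26.982 + 3*28.085 + 8*15.999 = 265.118 g/mol, of which 26.982 g is Al.
So Al makes up 26.982/265.118 = 0.1018 of the mass, i.e. 10.18%.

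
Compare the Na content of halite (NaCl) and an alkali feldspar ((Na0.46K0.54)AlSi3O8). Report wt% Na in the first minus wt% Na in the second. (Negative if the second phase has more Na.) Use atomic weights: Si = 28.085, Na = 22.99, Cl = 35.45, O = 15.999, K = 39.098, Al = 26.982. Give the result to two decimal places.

35.44 percentage points

M(NaCl) = 58.440 g/mol, so wt% Na = 22.990/58.440 × 100 = 39.34%.
M((Na0.46K0.54)AlSi3O8) = 270.917 g/mol, so wt% Na = 10.575/270.917 × 100 = 3.90%.
39.34 − 3.90 = 35.44 pp.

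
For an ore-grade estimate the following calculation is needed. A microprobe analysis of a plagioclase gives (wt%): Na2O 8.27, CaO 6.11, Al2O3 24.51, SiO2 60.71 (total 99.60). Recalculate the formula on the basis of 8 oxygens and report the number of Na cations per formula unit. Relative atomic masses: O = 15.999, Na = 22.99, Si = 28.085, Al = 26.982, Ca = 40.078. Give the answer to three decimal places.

Na2O: 8.27/61.979 = 0.13343 mol → 0.26686 mol Na, 0.13343 mol O.
CaO: 6.11/56.077 = 0.10896 mol → 0.10896 mol Ca, 0.10896 mol O.
Al2O3: 24.51/101.961 = 0.24039 mol → 0.48078 mol Al, 0.72117 mol O.
SiO2: 60.71/60.083 = 1.01044 mol → 1.01044 mol Si, 2.02088 mol O.
Total oxygen = 2.98444 mol. Normalization factor = 8/2.98444 = 2.68057.
Na per 8 O = 0.26686 × 2.68057 = 0.715.

0.715 Na apfu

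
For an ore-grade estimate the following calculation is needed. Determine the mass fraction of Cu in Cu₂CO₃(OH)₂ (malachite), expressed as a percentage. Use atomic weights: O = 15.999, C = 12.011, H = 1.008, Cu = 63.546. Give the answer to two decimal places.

57.48 wt%

Formula mass = 2*63.546 + 1*12.011 + 5*15.999 + 2*1.008 = 221.114 g/mol, of which 127.092 g is Cu.
So Cu makes up 127.092/221.114 = 0.5748 of the mass, i.e. 57.48%.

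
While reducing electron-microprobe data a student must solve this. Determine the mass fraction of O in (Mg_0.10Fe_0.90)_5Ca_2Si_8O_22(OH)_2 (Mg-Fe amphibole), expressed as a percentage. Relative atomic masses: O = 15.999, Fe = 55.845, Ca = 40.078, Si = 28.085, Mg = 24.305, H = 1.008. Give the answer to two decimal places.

40.24 wt%

Formula mass = 0.50*24.305 + 4.50*55.845 + 2*40.078 + 8*28.085 + 24*15.999 + 2*1.008 = 954.283 g/mol, of which 383.976 g is O.
So O makes up 383.976/954.283 = 0.4024 of the mass, i.e. 40.24%.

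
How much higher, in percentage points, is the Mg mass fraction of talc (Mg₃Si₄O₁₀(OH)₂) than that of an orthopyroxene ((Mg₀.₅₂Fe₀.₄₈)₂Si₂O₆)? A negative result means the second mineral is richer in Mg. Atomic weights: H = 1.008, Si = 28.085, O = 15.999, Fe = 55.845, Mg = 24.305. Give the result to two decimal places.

8.29 percentage points

First mineral: 72.915 g Mg in 379.259 g formula = 19.23 wt% Mg.
Second mineral: 25.277 g Mg in 231.052 g formula = 10.94 wt% Mg.
19.23% − 10.94% gives a difference of 8.29 percentage points.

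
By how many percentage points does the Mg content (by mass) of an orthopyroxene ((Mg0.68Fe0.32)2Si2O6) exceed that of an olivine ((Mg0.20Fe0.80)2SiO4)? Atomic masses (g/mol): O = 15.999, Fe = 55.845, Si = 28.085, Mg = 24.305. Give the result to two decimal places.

9.87 percentage points

M((Mg0.68Fe0.32)2Si2O6) = 220.960 g/mol, so wt% Mg = 33.055/220.960 × 100 = 14.96%.
M((Mg0.20Fe0.80)2SiO4) = 191.155 g/mol, so wt% Mg = 9.722/191.155 × 100 = 5.09%.
14.96 − 5.09 = 9.87 pp.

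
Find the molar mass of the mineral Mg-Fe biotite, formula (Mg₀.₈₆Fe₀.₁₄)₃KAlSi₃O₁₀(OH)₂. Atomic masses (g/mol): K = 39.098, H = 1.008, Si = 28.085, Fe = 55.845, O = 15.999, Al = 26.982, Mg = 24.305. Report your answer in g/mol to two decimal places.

Mg: 2.58 × 24.305 = 62.7069
Fe: 0.42 × 55.845 = 23.4549
K: 1 × 39.098 = 39.0980
Al: 1 × 26.982 = 26.9820
Si: 3 × 28.085 = 84.2550
O: 12 × 15.999 = 191.9880
H: 2 × 1.008 = 2.0160
Summing the contributions gives the formula mass.

430.50 g/mol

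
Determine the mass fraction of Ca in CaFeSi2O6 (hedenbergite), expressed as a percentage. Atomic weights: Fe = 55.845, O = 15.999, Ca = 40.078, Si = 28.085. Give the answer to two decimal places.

16.15 wt%

Molar mass of CaFeSi2O6: 1·40.078 + 1·55.845 + 2·28.085 + 6·15.999 = 248.087 g/mol.
Mass of Ca per formula unit: 1 × 40.078 = 40.078 g.
Weight fraction Ca = 40.078 / 248.087 = 0.1615.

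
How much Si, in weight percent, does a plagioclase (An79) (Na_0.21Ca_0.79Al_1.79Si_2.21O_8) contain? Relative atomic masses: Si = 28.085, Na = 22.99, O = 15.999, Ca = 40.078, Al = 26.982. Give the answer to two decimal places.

M(Na_0.21Ca_0.79Al_1.79Si_2.21O_8) = 274.847 g/mol.
Si contributes 2.21 × 28.085 = 62.068 g per mole.
62.068/274.847 = 0.2258 → 22.58%.

22.58 weight percent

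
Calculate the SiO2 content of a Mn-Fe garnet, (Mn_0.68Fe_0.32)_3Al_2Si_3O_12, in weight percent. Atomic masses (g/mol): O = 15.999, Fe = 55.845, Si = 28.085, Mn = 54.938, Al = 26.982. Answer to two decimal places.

36.35 wt%

M((Mn_0.68Fe_0.32)_3Al_2Si_3O_12) = 495.892 g/mol; M(SiO2) = 60.083 g/mol.
Moles SiO2 per formula unit = 3 Si ÷ 1 = 3.0000.
SiO2 fraction = (3.0000 × 60.083) / 495.892 = 180.249/495.892 = 0.3635.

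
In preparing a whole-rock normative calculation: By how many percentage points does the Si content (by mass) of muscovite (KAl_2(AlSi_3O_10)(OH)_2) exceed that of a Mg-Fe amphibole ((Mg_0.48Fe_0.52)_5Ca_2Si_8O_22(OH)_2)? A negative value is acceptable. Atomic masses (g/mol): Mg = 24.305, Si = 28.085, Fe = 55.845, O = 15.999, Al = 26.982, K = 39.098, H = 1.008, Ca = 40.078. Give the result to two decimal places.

-3.97 percentage points

First mineral: 84.255 g Si in 398.303 g formula = 21.15 wt% Si.
Second mineral: 224.680 g Si in 894.357 g formula = 25.12 wt% Si.
21.15% − 25.12% gives a difference of -3.97 percentage points.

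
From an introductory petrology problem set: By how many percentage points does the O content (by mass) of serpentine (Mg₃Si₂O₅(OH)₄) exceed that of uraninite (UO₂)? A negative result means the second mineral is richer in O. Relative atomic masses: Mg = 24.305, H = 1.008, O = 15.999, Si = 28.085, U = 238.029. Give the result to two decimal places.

40.11 percentage points

First mineral: 143.991 g O in 277.108 g formula = 51.96 wt% O.
Second mineral: 31.998 g O in 270.027 g formula = 11.85 wt% O.
51.96% − 11.85% gives a difference of 40.11 percentage points.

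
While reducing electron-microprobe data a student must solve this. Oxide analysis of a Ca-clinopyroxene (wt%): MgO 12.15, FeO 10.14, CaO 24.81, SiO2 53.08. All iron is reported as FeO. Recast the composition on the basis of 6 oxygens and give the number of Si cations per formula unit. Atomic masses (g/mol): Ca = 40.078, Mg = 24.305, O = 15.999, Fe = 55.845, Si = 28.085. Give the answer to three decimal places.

MgO (M=40.304): mol = 0.30146; Mg = 0.30146, O = 0.30146.
FeO (M=71.844): mol = 0.14114; Fe = 0.14114, O = 0.14114.
CaO (M=56.077): mol = 0.44243; Ca = 0.44243, O = 0.44243.
SiO2 (M=60.083): mol = 0.88344; Si = 0.88344, O = 1.76688.
ΣO = 2.65191; factor = 6/ΣO = 2.26252.
Si apfu = 0.88344 × 2.26252 = 1.999.

1.999 Si apfu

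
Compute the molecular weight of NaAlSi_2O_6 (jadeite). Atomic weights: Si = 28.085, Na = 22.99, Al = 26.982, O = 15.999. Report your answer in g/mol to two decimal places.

The formula mass is the sum 1·22.99 + 1·26.982 + 2·28.085 + 6·15.999.

202.14 g/mol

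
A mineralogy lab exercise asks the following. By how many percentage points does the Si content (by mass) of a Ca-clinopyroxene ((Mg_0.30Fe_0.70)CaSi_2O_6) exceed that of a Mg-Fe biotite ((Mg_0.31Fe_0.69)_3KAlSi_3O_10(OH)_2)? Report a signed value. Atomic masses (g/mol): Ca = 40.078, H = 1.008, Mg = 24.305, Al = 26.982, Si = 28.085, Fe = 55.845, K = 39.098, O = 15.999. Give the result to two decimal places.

6.08 percentage points

Si in (Mg_0.30Fe_0.70)CaSi_2O_6: molar mass 238.625 g/mol; 2×28.085 = 56.170 g → 23.54 wt%.
Si in (Mg_0.31Fe_0.69)_3KAlSi_3O_10(OH)_2: molar mass 482.542 g/mol; 3×28.085 = 84.255 g → 17.46 wt%.
Difference = 23.54 − 17.46 = 6.08 percentage points.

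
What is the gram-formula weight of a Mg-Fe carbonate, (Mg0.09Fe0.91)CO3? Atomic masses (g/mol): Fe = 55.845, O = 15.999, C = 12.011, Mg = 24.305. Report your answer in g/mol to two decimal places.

113.01 g/mol

The formula mass is the sum 0.09×24.305 + 0.91×55.845 + 1×12.011 + 3×15.999.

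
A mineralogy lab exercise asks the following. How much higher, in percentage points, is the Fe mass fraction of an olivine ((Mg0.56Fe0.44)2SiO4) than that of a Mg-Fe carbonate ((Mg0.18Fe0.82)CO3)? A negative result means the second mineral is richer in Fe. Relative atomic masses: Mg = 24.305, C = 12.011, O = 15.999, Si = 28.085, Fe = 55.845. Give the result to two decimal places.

Fe in (Mg0.56Fe0.44)2SiO4: molar mass 168.446 g/mol; 0.88×55.845 = 49.144 g → 29.17 wt%.
Fe in (Mg0.18Fe0.82)CO3: molar mass 110.176 g/mol; 0.82×55.845 = 45.793 g → 41.56 wt%.
Difference = 29.17 − 41.56 = -12.39 percentage points.

-12.39 percentage points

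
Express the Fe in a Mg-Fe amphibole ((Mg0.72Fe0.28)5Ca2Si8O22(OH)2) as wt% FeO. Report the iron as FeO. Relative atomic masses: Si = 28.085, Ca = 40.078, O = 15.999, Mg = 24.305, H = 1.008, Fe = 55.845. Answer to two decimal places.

Molar mass of (Mg0.72Fe0.28)5Ca2Si8O22(OH)2 = 3.60·24.305 + 1.40·55.845 + 2·40.078 + 8·28.085 + 24·15.999 + 2·1.008 = 856.509 g/mol.
Each formula unit contains 1.40 Fe, equivalent to 1.40/1 = 1.4000 mol FeO.
M(FeO) = 1×55.845 + 1×15.999 = 71.844 g/mol.
Mass of FeO per formula unit = 1.4000 × 71.844 = 100.582 g.
FeO wt% = 100.582 / 856.509 × 100 = 11.74%.

11.74 wt%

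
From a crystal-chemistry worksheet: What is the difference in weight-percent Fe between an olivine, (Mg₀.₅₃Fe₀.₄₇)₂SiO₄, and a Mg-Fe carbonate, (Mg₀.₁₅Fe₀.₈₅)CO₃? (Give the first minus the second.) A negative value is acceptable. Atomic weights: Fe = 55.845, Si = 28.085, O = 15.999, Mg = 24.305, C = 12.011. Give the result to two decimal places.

Fe in (Mg₀.₅₃Fe₀.₄₇)₂SiO₄: molar mass 170.339 g/mol; 0.94×55.845 = 52.494 g → 30.82 wt%.
Fe in (Mg₀.₁₅Fe₀.₈₅)CO₃: molar mass 111.122 g/mol; 0.85×55.845 = 47.468 g → 42.72 wt%.
Difference = 30.82 − 42.72 = -11.90 percentage points.

-11.90 percentage points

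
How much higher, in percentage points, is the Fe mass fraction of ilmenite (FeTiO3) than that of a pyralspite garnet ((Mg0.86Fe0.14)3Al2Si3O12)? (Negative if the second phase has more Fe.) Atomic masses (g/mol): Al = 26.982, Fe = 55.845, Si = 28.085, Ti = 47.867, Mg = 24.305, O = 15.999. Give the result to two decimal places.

31.18 percentage points

M(FeTiO3) = 151.709 g/mol, so wt% Fe = 55.845/151.709 × 100 = 36.81%.
M((Mg0.86Fe0.14)3Al2Si3O12) = 416.369 g/mol, so wt% Fe = 23.455/416.369 × 100 = 5.63%.
36.81 − 5.63 = 31.18 pp.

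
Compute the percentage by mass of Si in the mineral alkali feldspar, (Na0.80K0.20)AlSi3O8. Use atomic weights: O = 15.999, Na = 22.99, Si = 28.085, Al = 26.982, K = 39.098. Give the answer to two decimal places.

Formula mass = 0.80×22.99 + 0.20×39.098 + 1×26.982 + 3×28.085 + 8×15.999 = 265.441 g/mol, of which 84.255 g is Si.
So Si makes up 84.255/265.441 = 0.3174 of the mass, i.e. 31.74%.

31.74 mass %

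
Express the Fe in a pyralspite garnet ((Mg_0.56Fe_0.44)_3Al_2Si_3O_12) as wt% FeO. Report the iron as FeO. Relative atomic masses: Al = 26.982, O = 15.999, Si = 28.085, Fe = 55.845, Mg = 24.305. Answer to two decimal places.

21.32 wt%

M((Mg_0.56Fe_0.44)_3Al_2Si_3O_12) = 444.755 g/mol; M(FeO) = 71.844 g/mol.
Moles FeO per formula unit = 1.32 Fe ÷ 1 = 1.3200.
FeO fraction = (1.3200 × 71.844) / 444.755 = 94.834/444.755 = 0.2132.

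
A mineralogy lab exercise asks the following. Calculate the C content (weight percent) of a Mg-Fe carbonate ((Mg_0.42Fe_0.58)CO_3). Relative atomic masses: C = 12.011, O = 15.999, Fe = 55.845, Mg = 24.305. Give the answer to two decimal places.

11.71 weight percent

Formula mass = 0.42·24.305 + 0.58·55.845 + 1·12.011 + 3·15.999 = 102.606 g/mol, of which 12.011 g is C.
So C makes up 12.011/102.606 = 0.1171 of the mass, i.e. 11.71%.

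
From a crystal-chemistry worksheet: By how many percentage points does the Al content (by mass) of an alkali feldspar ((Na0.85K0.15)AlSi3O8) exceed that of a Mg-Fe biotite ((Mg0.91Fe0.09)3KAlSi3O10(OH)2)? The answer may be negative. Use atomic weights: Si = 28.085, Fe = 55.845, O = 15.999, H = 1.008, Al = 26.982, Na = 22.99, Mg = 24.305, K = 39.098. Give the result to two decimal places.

Al in (Na0.85K0.15)AlSi3O8: molar mass 264.635 g/mol; 1×26.982 = 26.982 g → 10.20 wt%.
Al in (Mg0.91Fe0.09)3KAlSi3O10(OH)2: molar mass 425.770 g/mol; 1×26.982 = 26.982 g → 6.34 wt%.
Difference = 10.20 − 6.34 = 3.86 percentage points.

3.86 percentage points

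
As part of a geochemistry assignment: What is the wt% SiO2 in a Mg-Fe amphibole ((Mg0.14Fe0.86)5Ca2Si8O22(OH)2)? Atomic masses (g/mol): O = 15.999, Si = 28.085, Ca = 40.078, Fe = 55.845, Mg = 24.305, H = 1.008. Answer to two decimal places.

Formula mass = 947.975 g/mol.
8 Si → 8.0000 mol SiO2 per formula unit; M(SiO2) = 60.083, so SiO2 mass = 480.664 g.
480.664/947.975 × 100 = 50.70 wt%.

50.70 wt%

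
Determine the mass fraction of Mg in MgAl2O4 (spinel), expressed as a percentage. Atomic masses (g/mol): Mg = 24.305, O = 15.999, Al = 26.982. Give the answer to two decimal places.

17.08 wt%

M(MgAl2O4) = 142.265 g/mol.
Mg contributes 1 × 24.305 = 24.305 g per mole.
24.305/142.265 = 0.1708 → 17.08%.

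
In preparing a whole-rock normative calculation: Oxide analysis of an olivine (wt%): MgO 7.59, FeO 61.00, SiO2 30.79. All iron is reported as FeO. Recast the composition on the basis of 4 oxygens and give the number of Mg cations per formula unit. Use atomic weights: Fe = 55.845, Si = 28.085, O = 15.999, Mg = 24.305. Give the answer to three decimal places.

0.365 Mg apfu

MgO (M=40.304): mol = 0.18832; Mg = 0.18832, O = 0.18832.
FeO (M=71.844): mol = 0.84906; Fe = 0.84906, O = 0.84906.
SiO2 (M=60.083): mol = 0.51246; Si = 0.51246, O = 1.02492.
ΣO = 2.06230; factor = 4/ΣO = 1.93958.
Mg apfu = 0.18832 × 1.93958 = 0.365.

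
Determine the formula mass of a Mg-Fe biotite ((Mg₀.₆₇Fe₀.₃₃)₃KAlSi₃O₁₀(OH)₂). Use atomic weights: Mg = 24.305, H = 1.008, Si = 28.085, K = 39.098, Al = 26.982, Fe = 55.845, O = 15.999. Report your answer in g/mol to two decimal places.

448.48 g/mol

The formula mass is the sum 2.01×24.305 + 0.99×55.845 + 1×39.098 + 1×26.982 + 3×28.085 + 12×15.999 + 2×1.008.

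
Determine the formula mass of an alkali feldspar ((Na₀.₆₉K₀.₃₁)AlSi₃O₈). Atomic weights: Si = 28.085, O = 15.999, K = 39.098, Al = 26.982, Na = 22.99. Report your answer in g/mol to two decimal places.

M = 0.69×22.99 + 0.31×39.098 + 1×26.982 + 3×28.085 + 8×15.999

267.21 g/mol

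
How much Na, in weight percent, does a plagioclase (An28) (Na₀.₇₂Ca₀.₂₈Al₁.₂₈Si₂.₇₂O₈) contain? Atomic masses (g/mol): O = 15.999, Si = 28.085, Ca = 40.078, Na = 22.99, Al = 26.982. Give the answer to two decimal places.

6.21 weight percent

Formula mass = 0.72*22.99 + 0.28*40.078 + 1.28*26.982 + 2.72*28.085 + 8*15.999 = 266.695 g/mol, of which 16.553 g is Na.
So Na makes up 16.553/266.695 = 0.0621 of the mass, i.e. 6.21%.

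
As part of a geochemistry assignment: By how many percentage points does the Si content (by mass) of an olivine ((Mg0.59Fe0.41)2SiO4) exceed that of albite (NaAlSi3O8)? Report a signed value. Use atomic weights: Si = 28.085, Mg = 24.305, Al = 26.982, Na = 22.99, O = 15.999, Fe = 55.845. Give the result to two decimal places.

-15.27 percentage points

M((Mg0.59Fe0.41)2SiO4) = 166.554 g/mol, so wt% Si = 28.085/166.554 × 100 = 16.86%.
M(NaAlSi3O8) = 262.219 g/mol, so wt% Si = 84.255/262.219 × 100 = 32.13%.
16.86 − 32.13 = -15.27 pp.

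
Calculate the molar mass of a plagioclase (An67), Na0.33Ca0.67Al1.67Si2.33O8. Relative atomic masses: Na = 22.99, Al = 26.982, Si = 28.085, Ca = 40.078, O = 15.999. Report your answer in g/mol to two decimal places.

M = 0.33·22.99 + 0.67·40.078 + 1.67·26.982 + 2.33·28.085 + 8·15.999

272.93 g/mol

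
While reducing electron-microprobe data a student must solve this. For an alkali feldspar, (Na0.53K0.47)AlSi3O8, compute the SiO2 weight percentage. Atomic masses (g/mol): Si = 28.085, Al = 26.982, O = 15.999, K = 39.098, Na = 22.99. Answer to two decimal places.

M((Na0.53K0.47)AlSi3O8) = 269.790 g/mol; M(SiO2) = 60.083 g/mol.
Moles SiO2 per formula unit = 3 Si ÷ 1 = 3.0000.
SiO2 fraction = (3.0000 × 60.083) / 269.790 = 180.249/269.790 = 0.6681.

66.81 wt%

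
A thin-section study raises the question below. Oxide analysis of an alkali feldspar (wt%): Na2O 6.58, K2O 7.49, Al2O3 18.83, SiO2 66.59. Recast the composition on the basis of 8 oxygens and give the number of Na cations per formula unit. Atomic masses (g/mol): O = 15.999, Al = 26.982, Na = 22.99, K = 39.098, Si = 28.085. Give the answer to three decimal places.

0.575 Na apfu

Na2O (M=61.979): mol = 0.10616; Na = 0.21232, O = 0.10616.
K2O (M=94.195): mol = 0.07952; K = 0.15904, O = 0.07952.
Al2O3 (M=101.961): mol = 0.18468; Al = 0.36936, O = 0.55404.
SiO2 (M=60.083): mol = 1.10830; Si = 1.10830, O = 2.21660.
ΣO = 2.95632; factor = 8/ΣO = 2.70607.
Na apfu = 0.21232 × 2.70607 = 0.575.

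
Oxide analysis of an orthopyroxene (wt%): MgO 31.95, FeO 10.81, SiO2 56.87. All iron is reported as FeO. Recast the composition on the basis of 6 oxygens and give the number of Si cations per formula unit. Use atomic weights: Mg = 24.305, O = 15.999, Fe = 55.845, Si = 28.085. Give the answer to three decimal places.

MgO: 31.95/40.304 = 0.79273 mol → 0.79273 mol Mg, 0.79273 mol O.
FeO: 10.81/71.844 = 0.15046 mol → 0.15046 mol Fe, 0.15046 mol O.
SiO2: 56.87/60.083 = 0.94652 mol → 0.94652 mol Si, 1.89304 mol O.
Total oxygen = 2.83623 mol. Normalization factor = 6/2.83623 = 2.11548.
Si per 6 O = 0.94652 × 2.11548 = 2.002.

2.002 Si apfu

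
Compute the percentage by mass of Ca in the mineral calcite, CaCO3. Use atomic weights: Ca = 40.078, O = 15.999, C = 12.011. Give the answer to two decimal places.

40.04 weight percent

Formula mass = 1×40.078 + 1×12.011 + 3×15.999 = 100.086 g/mol, of which 40.078 g is Ca.
So Ca makes up 40.078/100.086 = 0.4004 of the mass, i.e. 40.04%.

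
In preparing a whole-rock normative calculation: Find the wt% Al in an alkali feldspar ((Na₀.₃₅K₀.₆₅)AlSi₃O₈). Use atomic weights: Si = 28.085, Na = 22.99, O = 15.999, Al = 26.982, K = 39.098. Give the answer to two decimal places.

9.89 weight percent

Formula mass = 0.35·22.99 + 0.65·39.098 + 1·26.982 + 3·28.085 + 8·15.999 = 272.689 g/mol, of which 26.982 g is Al.
So Al makes up 26.982/272.689 = 0.0989 of the mass, i.e. 9.89%.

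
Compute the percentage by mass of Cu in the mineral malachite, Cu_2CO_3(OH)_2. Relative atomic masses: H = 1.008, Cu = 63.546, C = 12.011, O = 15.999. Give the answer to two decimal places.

Formula mass = 2×63.546 + 1×12.011 + 5×15.999 + 2×1.008 = 221.114 g/mol, of which 127.092 g is Cu.
So Cu makes up 127.092/221.114 = 0.5748 of the mass, i.e. 57.48%.

57.48 weight percent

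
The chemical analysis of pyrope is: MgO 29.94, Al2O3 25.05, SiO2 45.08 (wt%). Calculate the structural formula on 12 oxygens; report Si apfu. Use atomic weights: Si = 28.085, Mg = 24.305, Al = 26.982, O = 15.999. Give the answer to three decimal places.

MgO (M=40.304): mol = 0.74285; Mg = 0.74285, O = 0.74285.
Al2O3 (M=101.961): mol = 0.24568; Al = 0.49136, O = 0.73704.
SiO2 (M=60.083): mol = 0.75030; Si = 0.75030, O = 1.50060.
ΣO = 2.98049; factor = 12/ΣO = 4.02618.
Si apfu = 0.75030 × 4.02618 = 3.021.

3.021 Si apfu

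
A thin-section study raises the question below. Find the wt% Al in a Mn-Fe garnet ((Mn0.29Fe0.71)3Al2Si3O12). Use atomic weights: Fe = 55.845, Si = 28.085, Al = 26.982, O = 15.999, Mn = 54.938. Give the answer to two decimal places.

10.86 wt%

Formula mass = 0.87×54.938 + 2.13×55.845 + 2×26.982 + 3×28.085 + 12×15.999 = 496.953 g/mol, of which 53.964 g is Al.
So Al makes up 53.964/496.953 = 0.1086 of the mass, i.e. 10.86%.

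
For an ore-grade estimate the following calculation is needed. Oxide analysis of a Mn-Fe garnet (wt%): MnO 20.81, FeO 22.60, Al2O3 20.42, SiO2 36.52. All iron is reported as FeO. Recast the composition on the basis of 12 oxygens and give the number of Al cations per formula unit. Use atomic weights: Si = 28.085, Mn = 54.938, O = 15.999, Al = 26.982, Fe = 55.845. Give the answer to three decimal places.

1.983 Al apfu

MnO: 20.81/70.937 = 0.29336 mol → 0.29336 mol Mn, 0.29336 mol O.
FeO: 22.60/71.844 = 0.31457 mol → 0.31457 mol Fe, 0.31457 mol O.
Al2O3: 20.42/101.961 = 0.20027 mol → 0.40054 mol Al, 0.60081 mol O.
SiO2: 36.52/60.083 = 0.60783 mol → 0.60783 mol Si, 1.21566 mol O.
Total oxygen = 2.42440 mol. Normalization factor = 12/2.42440 = 4.94968.
Al per 12 O = 0.40054 × 4.94968 = 1.983.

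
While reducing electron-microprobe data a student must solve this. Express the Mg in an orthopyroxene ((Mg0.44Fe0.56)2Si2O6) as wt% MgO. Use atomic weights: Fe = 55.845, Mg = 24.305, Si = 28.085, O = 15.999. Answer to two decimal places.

Formula mass = 236.099 g/mol.
0.88 Mg → 0.8800 mol MgO per formula unit; M(MgO) = 40.304, so MgO mass = 35.468 g.
35.468/236.099 × 100 = 15.02 wt%.

15.02 wt%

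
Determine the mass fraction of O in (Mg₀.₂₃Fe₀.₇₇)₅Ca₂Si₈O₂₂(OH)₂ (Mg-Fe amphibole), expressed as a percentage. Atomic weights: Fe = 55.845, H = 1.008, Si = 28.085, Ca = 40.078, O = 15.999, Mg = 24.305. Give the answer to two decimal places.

Formula mass = 1.15×24.305 + 3.85×55.845 + 2×40.078 + 8×28.085 + 24×15.999 + 2×1.008 = 933.782 g/mol, of which 383.976 g is O.
So O makes up 383.976/933.782 = 0.4112 of the mass, i.e. 41.12%.

41.12 wt%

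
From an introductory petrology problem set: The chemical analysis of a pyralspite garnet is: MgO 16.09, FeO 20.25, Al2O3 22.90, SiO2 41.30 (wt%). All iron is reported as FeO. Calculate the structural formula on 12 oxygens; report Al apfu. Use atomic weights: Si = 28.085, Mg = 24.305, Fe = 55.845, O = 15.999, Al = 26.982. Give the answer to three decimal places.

1.975 Al apfu

MgO (M=40.304): mol = 0.39922; Mg = 0.39922, O = 0.39922.
FeO (M=71.844): mol = 0.28186; Fe = 0.28186, O = 0.28186.
Al2O3 (M=101.961): mol = 0.22460; Al = 0.44920, O = 0.67380.
SiO2 (M=60.083): mol = 0.68738; Si = 0.68738, O = 1.37476.
ΣO = 2.72964; factor = 12/ΣO = 4.39618.
Al apfu = 0.44920 × 4.39618 = 1.975.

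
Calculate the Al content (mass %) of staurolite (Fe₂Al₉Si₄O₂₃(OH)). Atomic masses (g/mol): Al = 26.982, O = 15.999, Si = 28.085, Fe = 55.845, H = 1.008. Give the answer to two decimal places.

28.51 mass %

M(Fe₂Al₉Si₄O₂₃(OH)) = 851.852 g/mol.
Al contributes 9 × 26.982 = 242.838 g per mole.
242.838/851.852 = 0.2851 → 28.51%.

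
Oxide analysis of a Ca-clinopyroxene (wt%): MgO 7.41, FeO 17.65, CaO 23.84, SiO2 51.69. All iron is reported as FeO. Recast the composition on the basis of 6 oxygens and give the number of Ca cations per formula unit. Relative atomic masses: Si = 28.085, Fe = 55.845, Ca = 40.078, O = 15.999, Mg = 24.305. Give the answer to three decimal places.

0.990 Ca apfu

MgO: 7.41/40.304 = 0.18385 mol → 0.18385 mol Mg, 0.18385 mol O.
FeO: 17.65/71.844 = 0.24567 mol → 0.24567 mol Fe, 0.24567 mol O.
CaO: 23.84/56.077 = 0.42513 mol → 0.42513 mol Ca, 0.42513 mol O.
SiO2: 51.69/60.083 = 0.86031 mol → 0.86031 mol Si, 1.72062 mol O.
Total oxygen = 2.57527 mol. Normalization factor = 6/2.57527 = 2.32985.
Ca per 6 O = 0.42513 × 2.32985 = 0.990.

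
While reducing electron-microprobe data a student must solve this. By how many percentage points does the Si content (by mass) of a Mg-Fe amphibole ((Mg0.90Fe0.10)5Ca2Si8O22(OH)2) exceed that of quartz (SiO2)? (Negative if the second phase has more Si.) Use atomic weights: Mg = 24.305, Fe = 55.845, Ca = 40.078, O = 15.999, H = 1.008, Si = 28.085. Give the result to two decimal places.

First mineral: 224.680 g Si in 828.123 g formula = 27.13 wt% Si.
Second mineral: 28.085 g Si in 60.083 g formula = 46.74 wt% Si.
27.13% − 46.74% gives a difference of -19.61 percentage points.

-19.61 percentage points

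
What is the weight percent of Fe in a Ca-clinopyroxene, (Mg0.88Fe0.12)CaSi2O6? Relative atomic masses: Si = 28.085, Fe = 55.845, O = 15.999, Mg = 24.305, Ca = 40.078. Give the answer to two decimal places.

Formula mass = 0.88·24.305 + 0.12·55.845 + 1·40.078 + 2·28.085 + 6·15.999 = 220.332 g/mol, of which 6.701 g is Fe.
So Fe makes up 6.701/220.332 = 0.0304 of the mass, i.e. 3.04%.

3.04 wt%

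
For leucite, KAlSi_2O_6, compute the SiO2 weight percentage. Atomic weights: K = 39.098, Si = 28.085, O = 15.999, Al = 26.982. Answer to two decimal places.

Molar mass of KAlSi_2O_6 = 1*39.098 + 1*26.982 + 2*28.085 + 6*15.999 = 218.244 g/mol.
Each formula unit contains 2 Si, equivalent to 2/1 = 2.0000 mol SiO2.
M(SiO2) = 1×28.085 + 2×15.999 = 60.083 g/mol.
Mass of SiO2 per formula unit = 2.0000 × 60.083 = 120.166 g.
SiO2 wt% = 120.166 / 218.244 × 100 = 55.06%.

55.06 wt%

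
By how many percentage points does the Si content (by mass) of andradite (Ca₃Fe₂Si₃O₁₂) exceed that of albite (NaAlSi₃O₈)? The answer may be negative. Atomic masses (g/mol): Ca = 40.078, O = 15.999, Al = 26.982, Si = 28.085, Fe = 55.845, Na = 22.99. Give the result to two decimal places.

-15.55 percentage points

First mineral: 84.255 g Si in 508.167 g formula = 16.58 wt% Si.
Second mineral: 84.255 g Si in 262.219 g formula = 32.13 wt% Si.
16.58% − 32.13% gives a difference of -15.55 percentage points.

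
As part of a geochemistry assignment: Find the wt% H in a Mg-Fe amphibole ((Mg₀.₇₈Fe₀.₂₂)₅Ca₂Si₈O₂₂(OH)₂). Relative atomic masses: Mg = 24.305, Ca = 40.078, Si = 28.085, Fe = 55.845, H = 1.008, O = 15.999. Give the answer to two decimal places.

0.24 wt%

Formula mass = 3.90×24.305 + 1.10×55.845 + 2×40.078 + 8×28.085 + 24×15.999 + 2×1.008 = 847.047 g/mol, of which 2.016 g is H.
So H makes up 2.016/847.047 = 0.0024 of the mass, i.e. 0.24%.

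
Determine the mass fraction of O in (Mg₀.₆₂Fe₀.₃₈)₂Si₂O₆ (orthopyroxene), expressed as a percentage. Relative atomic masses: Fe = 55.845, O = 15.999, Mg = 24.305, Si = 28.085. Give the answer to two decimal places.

M((Mg₀.₆₂Fe₀.₃₈)₂Si₂O₆) = 224.744 g/mol.
O contributes 6 × 15.999 = 95.994 g per mole.
95.994/224.744 = 0.4271 → 42.71%.

42.71 weight percent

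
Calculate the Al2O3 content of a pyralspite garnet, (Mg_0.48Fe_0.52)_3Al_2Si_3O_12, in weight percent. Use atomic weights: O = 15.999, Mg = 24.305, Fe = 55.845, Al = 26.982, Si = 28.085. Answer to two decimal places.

Formula mass = 452.324 g/mol.
2 Al → 1.0000 mol Al2O3 per formula unit; M(Al2O3) = 101.961, so Al2O3 mass = 101.961 g.
101.961/452.324 × 100 = 22.54 wt%.

22.54 wt%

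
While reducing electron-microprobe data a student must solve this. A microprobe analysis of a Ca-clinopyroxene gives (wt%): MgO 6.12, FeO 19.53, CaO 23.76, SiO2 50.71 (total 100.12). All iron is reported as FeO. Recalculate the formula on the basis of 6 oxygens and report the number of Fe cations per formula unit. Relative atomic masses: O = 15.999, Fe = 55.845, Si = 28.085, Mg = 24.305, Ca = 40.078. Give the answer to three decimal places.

6.12 wt% MgO ÷ 40.304 g/mol = 0.15185 mol, giving 0.15185 Mg and 0.15185 O.
19.53 wt% FeO ÷ 71.844 g/mol = 0.27184 mol, giving 0.27184 Fe and 0.27184 O.
23.76 wt% CaO ÷ 56.077 g/mol = 0.42370 mol, giving 0.42370 Ca and 0.42370 O.
50.71 wt% SiO2 ÷ 60.083 g/mol = 0.84400 mol, giving 0.84400 Si and 1.68800 O.
Oxygen sums to 2.53539; scaling by 6/2.53539 = 2.36650 puts the formula on 6 O.
Fe: 0.27184 × 2.36650 = 0.643 atoms per formula unit.

0.643 Fe apfu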